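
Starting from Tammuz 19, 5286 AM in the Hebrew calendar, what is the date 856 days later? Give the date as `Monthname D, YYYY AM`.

JDN of Tammuz 19, 5286 AM = 2278610.
2278610 + 856 = 2279466.
JDN 2279466 in the Hebrew calendar is Cheshvan 20, 5289 AM.

Cheshvan 20, 5289 AM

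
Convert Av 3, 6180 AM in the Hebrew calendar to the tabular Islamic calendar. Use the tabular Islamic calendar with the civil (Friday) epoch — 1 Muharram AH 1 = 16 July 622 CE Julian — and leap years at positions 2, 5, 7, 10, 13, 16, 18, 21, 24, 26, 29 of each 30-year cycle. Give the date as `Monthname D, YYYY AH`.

Both dates share Julian Day Number 2605141; in the tabular Islamic calendar that is 2 Rabi' al-Awwal 1854 AH.

Rabi' al-Awwal 2, 1854 AH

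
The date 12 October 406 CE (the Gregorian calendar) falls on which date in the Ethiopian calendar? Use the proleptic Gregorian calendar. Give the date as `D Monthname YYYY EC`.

Julian Day Number of the source date = 1869633.
Converting JDN 1869633 to the Ethiopian calendar gives 14 Tikimt 399 EC.

14 Tikimt 399 EC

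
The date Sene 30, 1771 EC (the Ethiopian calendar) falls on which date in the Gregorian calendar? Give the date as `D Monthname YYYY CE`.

Julian Day Number of the source date = 2371012.
Converting JDN 2371012 to the Gregorian calendar gives 5 July 1779 CE.

5 July 1779 CE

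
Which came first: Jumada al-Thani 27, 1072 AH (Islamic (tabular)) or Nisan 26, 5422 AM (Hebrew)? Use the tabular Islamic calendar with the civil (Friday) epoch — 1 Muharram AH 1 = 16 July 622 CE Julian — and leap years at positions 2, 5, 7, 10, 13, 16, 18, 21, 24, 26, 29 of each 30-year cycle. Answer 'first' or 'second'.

first

First date → JDN 2328141; second date → JDN 2328198.
JDN 2328141 < JDN 2328198, so the first date is earlier.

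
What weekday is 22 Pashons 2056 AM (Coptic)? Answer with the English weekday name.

Sunday

This is JDN 2575880 (2 June 2340 Gregorian).
Since JDN mod 7 = 6 (0 = Monday), the day is Sunday.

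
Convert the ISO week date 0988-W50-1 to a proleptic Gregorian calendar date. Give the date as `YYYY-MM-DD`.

ISO week 1 of 988 is the week containing the first Thursday of 988.
Week 50, day 1 (Monday) lands on 0988-12-08.

0988-12-08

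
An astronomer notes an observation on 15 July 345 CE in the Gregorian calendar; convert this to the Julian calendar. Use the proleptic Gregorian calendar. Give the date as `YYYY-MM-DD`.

0345-07-14

At this point the Julian calendar is 1 day behind the Gregorian.
15 July 345 Gregorian − 1 day → 14 July 345 Julian.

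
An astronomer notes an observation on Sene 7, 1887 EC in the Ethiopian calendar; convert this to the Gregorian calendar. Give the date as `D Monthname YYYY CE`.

Both dates share Julian Day Number 2413358; in the Gregorian calendar that is 13 June 1895 CE.

13 June 1895 CE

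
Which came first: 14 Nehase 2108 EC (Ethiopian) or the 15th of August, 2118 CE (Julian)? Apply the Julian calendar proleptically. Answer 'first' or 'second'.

First date → JDN 2494146; second date → JDN 2494884.
JDN 2494146 < JDN 2494884, so the first date is earlier.

first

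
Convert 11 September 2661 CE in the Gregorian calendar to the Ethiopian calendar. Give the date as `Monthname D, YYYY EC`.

Both dates share Julian Day Number 2693224; in the Ethiopian calendar that is 1 Pagume 2653 EC.

Pagume 1, 2653 EC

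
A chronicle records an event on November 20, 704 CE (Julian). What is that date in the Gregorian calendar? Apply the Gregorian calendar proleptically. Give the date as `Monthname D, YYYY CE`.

The Julian–Gregorian offset here is 4 days (Julian trailing).
20 November 704 Julian + 4 days → 24 November 704 Gregorian.

November 24, 704 CE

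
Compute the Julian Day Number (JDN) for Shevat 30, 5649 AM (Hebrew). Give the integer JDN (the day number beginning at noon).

Equivalently 1 February 1889 (Gregorian).
JDN 2451545 is 1 January 2000 CE (Gregorian); the target day is −40510 days from there, so JDN = 2411035.

2411035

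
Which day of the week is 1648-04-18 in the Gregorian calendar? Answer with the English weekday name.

Saturday

2323088 ≡ 5 (mod 7); counting from Monday = 0 gives Saturday.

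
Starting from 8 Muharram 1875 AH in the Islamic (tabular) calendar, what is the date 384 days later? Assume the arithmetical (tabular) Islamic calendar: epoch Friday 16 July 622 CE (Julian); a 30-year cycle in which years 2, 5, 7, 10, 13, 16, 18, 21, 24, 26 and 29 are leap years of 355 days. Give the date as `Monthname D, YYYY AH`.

Counting 384 days forward from JDN 2612530 reaches JDN 2612914, which is Safar 8, 1876 AH.

Safar 8, 1876 AH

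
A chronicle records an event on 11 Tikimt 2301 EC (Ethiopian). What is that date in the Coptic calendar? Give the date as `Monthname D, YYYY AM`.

Paopi 11, 2025 AM

Both dates share Julian Day Number 2564336; in the Coptic calendar that is 11 Paopi 2025 AM.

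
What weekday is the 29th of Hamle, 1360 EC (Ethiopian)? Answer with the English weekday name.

This is JDN 2220924 (31 July 1368 Gregorian).
JDN 2220924 mod 7 = 6, and JDN 0 was a Monday, so this is a Sunday.

Sunday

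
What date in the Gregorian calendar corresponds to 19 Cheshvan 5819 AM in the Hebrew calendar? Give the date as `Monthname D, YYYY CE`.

November 6, 2058 CE

Julian Day Number of the source date = 2473039.
Converting JDN 2473039 to the Gregorian calendar gives 6 November 2058 CE.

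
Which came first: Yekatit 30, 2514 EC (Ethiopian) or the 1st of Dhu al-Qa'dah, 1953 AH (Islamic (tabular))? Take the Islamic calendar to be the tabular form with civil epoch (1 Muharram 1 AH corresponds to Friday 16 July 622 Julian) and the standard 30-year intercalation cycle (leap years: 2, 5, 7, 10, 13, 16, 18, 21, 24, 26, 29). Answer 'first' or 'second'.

second

The two dates have Julian Day Numbers 2642273 and 2640459 respectively.
Since 2640459 < 2642273, the second date comes first.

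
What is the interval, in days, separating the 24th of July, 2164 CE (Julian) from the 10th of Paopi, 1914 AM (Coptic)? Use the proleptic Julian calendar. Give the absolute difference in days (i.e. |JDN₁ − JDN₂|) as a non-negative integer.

12128

JDN of the first date = 2511664.
JDN of the second date = 2523792.
|2523792 − 2511664| = 12128.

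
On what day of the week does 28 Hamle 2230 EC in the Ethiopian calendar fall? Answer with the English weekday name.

Equivalently 6 August 2238 Gregorian, JDN 2538690.
Since JDN mod 7 = 0 (0 = Monday), the day is Monday.

Monday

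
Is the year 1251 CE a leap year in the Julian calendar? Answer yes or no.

1251 mod 4 = 3, so it is a common year in the Julian calendar.

no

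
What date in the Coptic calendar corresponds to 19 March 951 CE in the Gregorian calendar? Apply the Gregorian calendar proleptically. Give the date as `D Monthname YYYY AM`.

18 Paremhat 667 AM

Julian Day Number of the source date = 2068483.
Converting JDN 2068483 to the Coptic calendar gives 18 Paremhat 667 AM.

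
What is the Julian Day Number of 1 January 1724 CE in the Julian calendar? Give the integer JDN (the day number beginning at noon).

2350749

Equivalently 12 January 1724 (Gregorian).
JDN 2299161 is 15 October 1582 CE (Gregorian); the target day is +51588 days from there, so JDN = 2350749.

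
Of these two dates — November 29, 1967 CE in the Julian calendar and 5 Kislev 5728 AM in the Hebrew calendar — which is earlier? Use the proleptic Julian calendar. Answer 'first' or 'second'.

The two dates have Julian Day Numbers 2439837 and 2439832 respectively.
Since 2439832 < 2439837, the second date comes first.

second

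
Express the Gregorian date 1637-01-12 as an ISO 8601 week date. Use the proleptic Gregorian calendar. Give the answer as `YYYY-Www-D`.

1637-W03-1

The weekday is Monday (ISO weekday 1).
That Monday belongs to ISO week 3 of ISO year 1637.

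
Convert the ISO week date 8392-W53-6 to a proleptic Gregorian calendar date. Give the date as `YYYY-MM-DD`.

8393-01-02

ISO week 1 of 8392 is the week containing the first Thursday of 8392.
Week 53, day 6 (Saturday) lands on 8393-01-02.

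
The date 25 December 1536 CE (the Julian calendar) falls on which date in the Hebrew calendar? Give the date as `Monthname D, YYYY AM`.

Julian Day Number of the source date = 2282441.
Converting JDN 2282441 to the Hebrew calendar gives 11 Tevet 5297 AM.

Tevet 11, 5297 AM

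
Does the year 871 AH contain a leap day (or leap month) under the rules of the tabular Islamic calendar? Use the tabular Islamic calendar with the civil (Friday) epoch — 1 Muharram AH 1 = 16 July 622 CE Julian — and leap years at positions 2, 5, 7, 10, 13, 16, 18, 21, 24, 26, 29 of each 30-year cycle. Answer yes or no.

Year 871 AH is year 1 of its 30-year cycle; leap positions are 2, 5, 7, 10, 13, 16, 18, 21, 24, 26, 29, so it is a common year (354 days).

no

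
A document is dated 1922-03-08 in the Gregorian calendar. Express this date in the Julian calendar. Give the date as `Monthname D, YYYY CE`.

February 23, 1922 CE

At this point the Julian calendar is 13 days behind the Gregorian.
8 March 1922 Gregorian − 13 days → 23 February 1922 Julian.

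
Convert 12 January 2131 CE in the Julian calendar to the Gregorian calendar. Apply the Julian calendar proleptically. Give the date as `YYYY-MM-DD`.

2131-01-26

For dates in this range the Gregorian date is 14 days ahead of the Julian.
12 January 2131 Julian + 14 days → 26 January 2131 Gregorian.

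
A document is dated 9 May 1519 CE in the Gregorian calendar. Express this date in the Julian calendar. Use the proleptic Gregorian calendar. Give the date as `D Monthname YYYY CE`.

At this point the Julian calendar is 10 days behind the Gregorian.
9 May 1519 Gregorian − 10 days → 29 April 1519 Julian.

29 April 1519 CE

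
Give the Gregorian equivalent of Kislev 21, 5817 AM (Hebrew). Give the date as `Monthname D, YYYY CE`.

November 29, 2056 CE

Julian Day Number of the source date = 2472332.
Converting JDN 2472332 to the Gregorian calendar gives 29 November 2056 CE.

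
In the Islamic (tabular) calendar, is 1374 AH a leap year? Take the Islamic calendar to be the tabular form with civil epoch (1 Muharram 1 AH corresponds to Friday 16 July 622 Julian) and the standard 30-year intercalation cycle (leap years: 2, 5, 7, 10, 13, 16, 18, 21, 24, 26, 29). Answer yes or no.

yes

Year 1374 AH is year 24 of its 30-year cycle; leap positions are 2, 5, 7, 10, 13, 16, 18, 21, 24, 26, 29, so it is a leap year (355 days).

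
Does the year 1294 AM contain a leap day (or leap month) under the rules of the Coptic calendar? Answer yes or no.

1294 mod 4 = 2; in the Coptic calendar a year is leap when year mod 4 = 3, so it is a common year.

no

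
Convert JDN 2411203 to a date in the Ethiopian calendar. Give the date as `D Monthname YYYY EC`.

The Gregorian equivalent of JDN 2411203 is 19 July 1889.
In the Ethiopian calendar that day is 13 Hamle 1881 EC.

13 Hamle 1881 EC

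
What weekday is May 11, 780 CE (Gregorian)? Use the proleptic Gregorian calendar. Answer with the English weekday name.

Since JDN mod 7 = 6 (0 = Monday), the day is Sunday.

Sunday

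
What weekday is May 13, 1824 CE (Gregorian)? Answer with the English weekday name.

Since JDN mod 7 = 3 (0 = Monday), the day is Thursday.

Thursday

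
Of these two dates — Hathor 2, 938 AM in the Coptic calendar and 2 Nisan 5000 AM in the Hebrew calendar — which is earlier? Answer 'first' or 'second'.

First date → JDN 2167330; second date → JDN 2174053.
JDN 2167330 < JDN 2174053, so the first date is earlier.

first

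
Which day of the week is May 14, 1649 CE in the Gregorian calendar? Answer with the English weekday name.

Since JDN mod 7 = 4 (0 = Monday), the day is Friday.

Friday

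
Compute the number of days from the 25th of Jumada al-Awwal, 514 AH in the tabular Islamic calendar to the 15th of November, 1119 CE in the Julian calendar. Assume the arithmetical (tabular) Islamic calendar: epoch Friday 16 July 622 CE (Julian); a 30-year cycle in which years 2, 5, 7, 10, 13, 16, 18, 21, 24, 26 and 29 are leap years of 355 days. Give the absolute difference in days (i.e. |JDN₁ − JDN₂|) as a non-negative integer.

JDN of the first date = 2130372.
JDN of the second date = 2130091.
|2130091 − 2130372| = 281.

281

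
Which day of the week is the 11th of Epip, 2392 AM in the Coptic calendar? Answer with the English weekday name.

Sunday

Equivalently 23 July 2676 Gregorian, JDN 2698653.
Since JDN mod 7 = 6 (0 = Monday), the day is Sunday.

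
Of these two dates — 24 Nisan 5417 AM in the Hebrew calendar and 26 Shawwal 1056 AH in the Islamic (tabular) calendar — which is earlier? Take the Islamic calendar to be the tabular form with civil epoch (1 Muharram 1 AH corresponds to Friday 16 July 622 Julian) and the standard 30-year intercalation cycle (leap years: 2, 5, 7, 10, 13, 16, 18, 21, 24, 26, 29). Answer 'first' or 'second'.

Converting both to JDN: 2326364 vs 2322588; the smaller is the second.

second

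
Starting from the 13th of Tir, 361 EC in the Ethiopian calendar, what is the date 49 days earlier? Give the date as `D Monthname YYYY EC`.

The starting date is JDN 1855843; 1855843 − 49 = 1855794.
JDN 1855794 corresponds to 24 Hidar 361 EC.

24 Hidar 361 EC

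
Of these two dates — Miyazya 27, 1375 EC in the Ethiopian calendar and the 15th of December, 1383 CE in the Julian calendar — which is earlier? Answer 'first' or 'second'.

First date → JDN 2226310; second date → JDN 2226547.
JDN 2226310 < JDN 2226547, so the first date is earlier.

first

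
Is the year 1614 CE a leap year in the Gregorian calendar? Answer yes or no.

no

1614 is not divisible by 4, so it is a common year.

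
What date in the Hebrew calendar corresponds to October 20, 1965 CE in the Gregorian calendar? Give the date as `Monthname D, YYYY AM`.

Tishrei 24, 5726 AM

Julian Day Number of the source date = 2439054.
Converting JDN 2439054 to the Hebrew calendar gives 24 Tishrei 5726 AM.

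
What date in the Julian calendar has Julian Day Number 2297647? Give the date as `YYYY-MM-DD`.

JDN 2297647 is 23 August 1578 in the proleptic Gregorian calendar.
In the Julian calendar that day is 1578-08-13.

1578-08-13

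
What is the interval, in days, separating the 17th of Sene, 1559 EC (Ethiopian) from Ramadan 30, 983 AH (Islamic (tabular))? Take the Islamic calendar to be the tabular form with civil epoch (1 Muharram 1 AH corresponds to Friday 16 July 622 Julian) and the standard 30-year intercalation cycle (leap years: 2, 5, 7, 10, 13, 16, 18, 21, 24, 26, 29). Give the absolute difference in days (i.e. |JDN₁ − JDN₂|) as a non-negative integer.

3127

JDN of the first date = 2293566.
JDN of the second date = 2296693.
|2296693 − 2293566| = 3127.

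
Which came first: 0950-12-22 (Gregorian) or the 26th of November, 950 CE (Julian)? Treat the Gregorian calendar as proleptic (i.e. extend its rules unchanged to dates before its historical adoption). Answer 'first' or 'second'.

Converting both to JDN: 2068396 vs 2068375; the smaller is the second.

second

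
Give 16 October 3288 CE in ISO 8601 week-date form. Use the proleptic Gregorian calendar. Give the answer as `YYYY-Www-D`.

The weekday is Saturday (ISO weekday 6).
That Saturday belongs to ISO week 42 of ISO year 3288.

3288-W42-6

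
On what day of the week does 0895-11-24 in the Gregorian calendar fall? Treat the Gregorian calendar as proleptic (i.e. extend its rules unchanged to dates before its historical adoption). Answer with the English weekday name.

JDN 2048280 mod 7 = 3, and JDN 0 was a Monday, so this is a Thursday.

Thursday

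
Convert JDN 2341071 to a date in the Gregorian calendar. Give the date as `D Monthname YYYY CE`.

13 July 1697 CE

Counting from JDN 2299161 = 15 Oct 1582 gives an offset of 41910 days.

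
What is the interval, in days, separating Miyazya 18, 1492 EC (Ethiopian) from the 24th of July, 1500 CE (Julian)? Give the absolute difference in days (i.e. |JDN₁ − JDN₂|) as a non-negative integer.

102

JDN of the first date = 2269036.
JDN of the second date = 2269138.
|2269138 − 2269036| = 102.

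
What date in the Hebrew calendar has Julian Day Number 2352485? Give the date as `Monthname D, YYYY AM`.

The Gregorian equivalent of JDN 2352485 is 13 October 1728.
In the Hebrew calendar that day is Cheshvan 10, 5489 AM.

Cheshvan 10, 5489 AM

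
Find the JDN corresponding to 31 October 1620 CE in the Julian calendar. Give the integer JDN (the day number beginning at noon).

2313067

In the Gregorian calendar the same day is 10 November 1620.
JDN 2451545 is 1 January 2000 CE (Gregorian); the target day is −138478 days from there, so JDN = 2313067.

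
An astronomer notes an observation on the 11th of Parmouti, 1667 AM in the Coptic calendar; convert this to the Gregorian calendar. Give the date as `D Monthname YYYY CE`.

19 April 1951 CE

Julian Day Number of the source date = 2433756.
Converting JDN 2433756 to the Gregorian calendar gives 19 April 1951 CE.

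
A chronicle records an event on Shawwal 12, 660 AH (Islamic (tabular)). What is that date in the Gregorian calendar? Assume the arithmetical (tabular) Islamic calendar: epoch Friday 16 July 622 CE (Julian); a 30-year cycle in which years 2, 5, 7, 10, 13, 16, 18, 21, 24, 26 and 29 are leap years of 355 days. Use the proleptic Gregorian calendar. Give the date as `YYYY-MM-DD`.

Both dates share Julian Day Number 2182245; in the Gregorian calendar that is 6 September 1262 CE.

1262-09-06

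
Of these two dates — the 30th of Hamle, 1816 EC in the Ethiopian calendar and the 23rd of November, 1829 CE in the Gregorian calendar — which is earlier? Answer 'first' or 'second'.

Converting both to JDN: 2387479 vs 2389415; the smaller is the first.

first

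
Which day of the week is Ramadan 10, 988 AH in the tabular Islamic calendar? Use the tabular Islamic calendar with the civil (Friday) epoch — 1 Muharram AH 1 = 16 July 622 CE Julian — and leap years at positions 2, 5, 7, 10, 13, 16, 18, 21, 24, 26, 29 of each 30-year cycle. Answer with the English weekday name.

Equivalently 29 October 1580 Gregorian, JDN 2298445.
JDN 2298445 mod 7 = 2, and JDN 0 was a Monday, so this is a Wednesday.

Wednesday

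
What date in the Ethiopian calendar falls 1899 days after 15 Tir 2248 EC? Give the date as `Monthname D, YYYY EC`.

The starting date is JDN 2545072; 2545072 + 1899 = 2546971.
JDN 2546971 corresponds to Megabit 28, 2253 EC.

Megabit 28, 2253 EC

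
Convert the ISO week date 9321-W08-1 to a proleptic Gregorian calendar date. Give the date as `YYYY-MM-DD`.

9321-02-17

ISO week 1 of 9321 is the week containing the first Thursday of 9321.
Week 8, day 1 (Monday) lands on 9321-02-17.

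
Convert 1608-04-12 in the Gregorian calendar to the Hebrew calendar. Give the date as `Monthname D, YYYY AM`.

Both dates share Julian Day Number 2308472; in the Hebrew calendar that is 26 Nisan 5368 AM.

Nisan 26, 5368 AM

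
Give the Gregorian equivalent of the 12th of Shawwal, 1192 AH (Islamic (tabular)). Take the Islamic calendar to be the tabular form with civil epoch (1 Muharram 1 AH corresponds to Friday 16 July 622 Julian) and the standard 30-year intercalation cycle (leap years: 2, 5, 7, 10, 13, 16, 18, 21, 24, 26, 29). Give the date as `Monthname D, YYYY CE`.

Both dates share Julian Day Number 2370768; in the Gregorian calendar that is 3 November 1778 CE.

November 3, 1778 CE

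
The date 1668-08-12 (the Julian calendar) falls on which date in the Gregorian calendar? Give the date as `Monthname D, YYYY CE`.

At this point the Julian calendar is 10 days behind the Gregorian.
12 August 1668 Julian + 10 days → 22 August 1668 Gregorian.

August 22, 1668 CE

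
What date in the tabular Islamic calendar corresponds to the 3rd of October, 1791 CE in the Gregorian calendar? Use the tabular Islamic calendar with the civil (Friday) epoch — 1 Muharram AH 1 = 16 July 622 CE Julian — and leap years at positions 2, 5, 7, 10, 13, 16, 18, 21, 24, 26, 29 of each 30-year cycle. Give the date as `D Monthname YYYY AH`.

Julian Day Number of the source date = 2375485.
Converting JDN 2375485 to the tabular Islamic calendar gives 4 Safar 1206 AH.

4 Safar 1206 AH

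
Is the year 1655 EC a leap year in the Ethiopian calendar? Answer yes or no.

yes

1655 mod 4 = 3; in the Ethiopian calendar a year is leap when year mod 4 = 3, so it is a leap year.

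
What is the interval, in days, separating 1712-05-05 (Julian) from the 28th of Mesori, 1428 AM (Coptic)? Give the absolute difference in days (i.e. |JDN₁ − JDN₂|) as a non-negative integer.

108

First date → JDN 2346491; second date → JDN 2346599.
The interval is |2346491 − 2346599| = 108 days.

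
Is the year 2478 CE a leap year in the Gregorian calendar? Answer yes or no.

no

2478 is not divisible by 4, so it is a common year.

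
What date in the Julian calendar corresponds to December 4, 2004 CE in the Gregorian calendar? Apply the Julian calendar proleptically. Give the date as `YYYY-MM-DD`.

2004-11-21

At this point the Julian calendar is 13 days behind the Gregorian.
4 December 2004 Gregorian − 13 days → 21 November 2004 Julian.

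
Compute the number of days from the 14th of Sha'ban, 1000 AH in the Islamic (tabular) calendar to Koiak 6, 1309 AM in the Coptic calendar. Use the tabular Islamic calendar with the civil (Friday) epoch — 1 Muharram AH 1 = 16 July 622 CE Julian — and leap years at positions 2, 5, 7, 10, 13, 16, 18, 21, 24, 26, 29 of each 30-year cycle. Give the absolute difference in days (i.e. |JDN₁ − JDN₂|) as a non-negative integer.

JDN of the first date = 2302672.
JDN of the second date = 2302872.
|2302872 − 2302672| = 200.

200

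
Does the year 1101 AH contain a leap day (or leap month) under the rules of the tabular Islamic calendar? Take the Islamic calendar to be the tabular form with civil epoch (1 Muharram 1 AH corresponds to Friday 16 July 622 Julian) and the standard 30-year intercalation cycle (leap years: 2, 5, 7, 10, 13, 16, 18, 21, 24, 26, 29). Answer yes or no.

yes

Year 1101 AH is year 21 of its 30-year cycle; leap positions are 2, 5, 7, 10, 13, 16, 18, 21, 24, 26, 29, so it is a leap year (355 days).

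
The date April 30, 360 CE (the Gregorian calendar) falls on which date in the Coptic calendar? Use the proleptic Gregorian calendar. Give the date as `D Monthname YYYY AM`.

4 Pashons 76 AM

Julian Day Number of the source date = 1852667.
Converting JDN 1852667 to the Coptic calendar gives 4 Pashons 76 AM.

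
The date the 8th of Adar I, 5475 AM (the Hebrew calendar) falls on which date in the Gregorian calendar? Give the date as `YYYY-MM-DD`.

Both dates share Julian Day Number 2347492; in the Gregorian calendar that is 11 February 1715 CE.

1715-02-11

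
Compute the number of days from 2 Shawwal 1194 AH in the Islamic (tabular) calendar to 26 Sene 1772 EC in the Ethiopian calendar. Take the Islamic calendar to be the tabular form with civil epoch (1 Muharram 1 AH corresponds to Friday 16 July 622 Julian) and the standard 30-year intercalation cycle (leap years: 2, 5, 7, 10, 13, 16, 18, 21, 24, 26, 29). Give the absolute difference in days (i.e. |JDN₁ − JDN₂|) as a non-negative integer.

92

JDN of the first date = 2371466.
JDN of the second date = 2371374.
|2371374 − 2371466| = 92.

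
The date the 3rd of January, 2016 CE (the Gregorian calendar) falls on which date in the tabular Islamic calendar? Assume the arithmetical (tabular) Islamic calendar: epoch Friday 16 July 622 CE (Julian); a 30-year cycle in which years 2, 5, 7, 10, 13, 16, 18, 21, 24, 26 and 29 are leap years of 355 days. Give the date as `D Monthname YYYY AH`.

Julian Day Number of the source date = 2457391.
Converting JDN 2457391 to the tabular Islamic calendar gives 22 Rabi' al-Awwal 1437 AH.

22 Rabi' al-Awwal 1437 AH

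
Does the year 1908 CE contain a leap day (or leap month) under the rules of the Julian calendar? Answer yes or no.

1908 mod 4 = 0, so it is a leap year in the Julian calendar.

yes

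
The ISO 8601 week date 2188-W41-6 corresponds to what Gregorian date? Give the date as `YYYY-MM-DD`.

ISO week 1 of 2188 is the week containing the first Thursday of 2188.
Week 41, day 6 (Saturday) lands on 2188-10-11.

2188-10-11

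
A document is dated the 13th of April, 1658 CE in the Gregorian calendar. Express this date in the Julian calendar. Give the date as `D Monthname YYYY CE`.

3 April 1658 CE

For dates in this range the Gregorian date is 10 days ahead of the Julian.
13 April 1658 Gregorian − 10 days → 3 April 1658 Julian.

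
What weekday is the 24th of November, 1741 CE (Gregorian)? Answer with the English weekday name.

Friday

Since JDN mod 7 = 4 (0 = Monday), the day is Friday.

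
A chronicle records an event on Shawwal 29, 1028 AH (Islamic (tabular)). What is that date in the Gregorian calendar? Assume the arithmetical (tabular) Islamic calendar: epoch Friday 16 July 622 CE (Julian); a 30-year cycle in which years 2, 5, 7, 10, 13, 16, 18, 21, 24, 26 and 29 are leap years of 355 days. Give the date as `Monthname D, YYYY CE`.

Both dates share Julian Day Number 2312669; in the Gregorian calendar that is 9 October 1619 CE.

October 9, 1619 CE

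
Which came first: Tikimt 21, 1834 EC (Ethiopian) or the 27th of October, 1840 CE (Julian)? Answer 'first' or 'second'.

second

The two dates have Julian Day Numbers 2393774 and 2393418 respectively.
Since 2393418 < 2393774, the second date comes first.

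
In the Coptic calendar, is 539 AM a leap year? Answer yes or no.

yes

539 mod 4 = 3; in the Coptic calendar a year is leap when year mod 4 = 3, so it is a leap year.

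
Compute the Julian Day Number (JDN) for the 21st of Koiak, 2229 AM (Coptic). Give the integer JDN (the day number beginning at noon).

2638917

In the Gregorian calendar the same day is 3 January 2513.
JDN 2299161 is 15 October 1582 CE (Gregorian); the target day is +339756 days from there, so JDN = 2638917.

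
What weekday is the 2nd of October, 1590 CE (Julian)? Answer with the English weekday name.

Equivalently 12 October 1590 Gregorian, JDN 2302080.
JDN 2302080 mod 7 = 4, and JDN 0 was a Monday, so this is a Friday.

Friday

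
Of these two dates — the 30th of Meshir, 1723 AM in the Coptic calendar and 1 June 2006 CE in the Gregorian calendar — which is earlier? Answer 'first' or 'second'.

First date → JDN 2454169; second date → JDN 2453888.
JDN 2453888 < JDN 2454169, so the second date is earlier.

second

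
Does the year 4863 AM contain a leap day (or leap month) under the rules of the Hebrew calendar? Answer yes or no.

no

Hebrew year 4863 is year 18 of its 19-year Metonic cycle; leap years are at positions 3, 6, 8, 11, 14, 17, 19, so it is a common year (12 months).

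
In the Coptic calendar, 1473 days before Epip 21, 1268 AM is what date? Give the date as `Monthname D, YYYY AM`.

Counting 1473 days back from JDN 2288122 reaches JDN 2286649, which is Epip 9, 1264 AM.

Epip 9, 1264 AM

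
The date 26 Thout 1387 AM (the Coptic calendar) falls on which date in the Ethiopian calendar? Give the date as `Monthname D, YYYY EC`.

Meskerem 26, 1663 EC

Julian Day Number of the source date = 2331291.
Converting JDN 2331291 to the Ethiopian calendar gives 26 Meskerem 1663 EC.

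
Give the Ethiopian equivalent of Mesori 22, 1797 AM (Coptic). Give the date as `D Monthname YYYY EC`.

22 Nehase 2073 EC

Julian Day Number of the source date = 2481370.
Converting JDN 2481370 to the Ethiopian calendar gives 22 Nehase 2073 EC.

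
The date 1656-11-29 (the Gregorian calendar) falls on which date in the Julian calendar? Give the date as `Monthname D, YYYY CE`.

The Julian–Gregorian offset here is 10 days (Julian trailing).
29 November 1656 Gregorian − 10 days → 19 November 1656 Julian.

November 19, 1656 CE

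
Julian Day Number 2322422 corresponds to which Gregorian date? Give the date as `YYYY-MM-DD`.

JDN 2451545 is 1 Jan 2000; 2322422 is −129123 days from there.

1646-06-22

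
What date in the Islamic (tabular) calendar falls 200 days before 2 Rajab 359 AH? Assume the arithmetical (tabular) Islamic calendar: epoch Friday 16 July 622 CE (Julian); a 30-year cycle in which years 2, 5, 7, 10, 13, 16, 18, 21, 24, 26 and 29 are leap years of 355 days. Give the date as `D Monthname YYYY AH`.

The starting date is JDN 2075481; 2075481 − 200 = 2075281.
JDN 2075281 corresponds to 8 Dhu al-Hijjah 358 AH.

8 Dhu al-Hijjah 358 AH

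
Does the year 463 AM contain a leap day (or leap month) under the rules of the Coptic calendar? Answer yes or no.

yes

463 mod 4 = 3; in the Coptic calendar a year is leap when year mod 4 = 3, so it is a leap year.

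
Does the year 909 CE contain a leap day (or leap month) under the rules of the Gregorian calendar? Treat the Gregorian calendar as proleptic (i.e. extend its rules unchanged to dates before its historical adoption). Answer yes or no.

no

909 is not divisible by 4, so it is a common year.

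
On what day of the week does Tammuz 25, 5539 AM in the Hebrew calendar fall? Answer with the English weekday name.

In the Gregorian calendar this is 9 July 1779 (JDN 2371016).
Since JDN mod 7 = 4 (0 = Monday), the day is Friday.

Friday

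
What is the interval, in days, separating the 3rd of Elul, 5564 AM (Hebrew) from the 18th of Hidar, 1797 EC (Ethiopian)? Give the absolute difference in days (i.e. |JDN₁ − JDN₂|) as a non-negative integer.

108

First date → JDN 2380179; second date → JDN 2380287.
The interval is |2380179 − 2380287| = 108 days.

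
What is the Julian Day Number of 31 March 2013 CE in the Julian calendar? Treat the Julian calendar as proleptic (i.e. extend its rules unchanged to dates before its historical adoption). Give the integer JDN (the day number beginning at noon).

In the Gregorian calendar the same day is 13 April 2013.
JDN 2299161 is 15 October 1582 CE (Gregorian); the target day is +157235 days from there, so JDN = 2456396.

2456396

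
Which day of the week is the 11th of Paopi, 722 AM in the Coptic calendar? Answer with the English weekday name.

Equivalently 14 October 1005 Gregorian, JDN 2088415.
JDN 2088415 mod 7 = 0, and JDN 0 was a Monday, so this is a Monday.

Monday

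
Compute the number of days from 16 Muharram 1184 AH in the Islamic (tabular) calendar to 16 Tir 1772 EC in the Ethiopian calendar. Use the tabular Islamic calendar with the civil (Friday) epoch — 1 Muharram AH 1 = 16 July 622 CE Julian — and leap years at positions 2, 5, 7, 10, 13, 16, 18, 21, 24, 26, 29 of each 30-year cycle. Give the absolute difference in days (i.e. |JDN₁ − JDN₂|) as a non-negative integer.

JDN of the first date = 2367671.
JDN of the second date = 2371214.
|2371214 − 2367671| = 3543.

3543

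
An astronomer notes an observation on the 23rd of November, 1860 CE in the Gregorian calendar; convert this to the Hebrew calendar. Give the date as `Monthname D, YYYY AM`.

Julian Day Number of the source date = 2400738.
Converting JDN 2400738 to the Hebrew calendar gives 9 Kislev 5621 AM.

Kislev 9, 5621 AM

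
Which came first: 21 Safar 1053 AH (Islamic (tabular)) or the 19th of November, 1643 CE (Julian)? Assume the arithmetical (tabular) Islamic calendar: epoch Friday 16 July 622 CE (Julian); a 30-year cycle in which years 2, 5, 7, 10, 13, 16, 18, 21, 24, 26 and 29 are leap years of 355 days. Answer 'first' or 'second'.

First date → JDN 2321284; second date → JDN 2321486.
JDN 2321284 < JDN 2321486, so the first date is earlier.

first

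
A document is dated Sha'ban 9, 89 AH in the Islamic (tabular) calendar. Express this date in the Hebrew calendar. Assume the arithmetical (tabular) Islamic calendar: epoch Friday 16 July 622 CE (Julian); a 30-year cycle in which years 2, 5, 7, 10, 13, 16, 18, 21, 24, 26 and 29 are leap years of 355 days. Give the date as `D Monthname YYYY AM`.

10 Tammuz 4468 AM

Julian Day Number of the source date = 1979839.
Converting JDN 1979839 to the Hebrew calendar gives 10 Tammuz 4468 AM.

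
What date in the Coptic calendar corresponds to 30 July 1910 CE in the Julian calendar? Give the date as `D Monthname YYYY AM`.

The source date corresponds to 12 August 1910 in the Gregorian calendar (JDN 2418896).
That day falls on 6 Mesori 1626 AM in the Coptic calendar.

6 Mesori 1626 AM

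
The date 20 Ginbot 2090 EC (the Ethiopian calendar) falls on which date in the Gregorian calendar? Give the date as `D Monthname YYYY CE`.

28 May 2098 CE

Julian Day Number of the source date = 2487487.
Converting JDN 2487487 to the Gregorian calendar gives 28 May 2098 CE.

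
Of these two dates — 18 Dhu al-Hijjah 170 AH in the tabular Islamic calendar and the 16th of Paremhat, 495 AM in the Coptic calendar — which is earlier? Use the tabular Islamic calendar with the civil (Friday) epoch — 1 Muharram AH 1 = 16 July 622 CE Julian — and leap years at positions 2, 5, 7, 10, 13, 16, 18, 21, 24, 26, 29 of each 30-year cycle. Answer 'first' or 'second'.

second

Converting both to JDN: 2008670 vs 2005658; the smaller is the second.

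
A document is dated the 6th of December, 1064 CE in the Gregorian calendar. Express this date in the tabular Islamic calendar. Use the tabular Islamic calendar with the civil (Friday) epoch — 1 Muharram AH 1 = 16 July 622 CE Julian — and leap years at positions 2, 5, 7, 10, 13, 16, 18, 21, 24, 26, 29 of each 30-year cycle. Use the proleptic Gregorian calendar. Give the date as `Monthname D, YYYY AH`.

Dhu al-Hijjah 17, 456 AH

Julian Day Number of the source date = 2110018.
Converting JDN 2110018 to the tabular Islamic calendar gives 17 Dhu al-Hijjah 456 AH.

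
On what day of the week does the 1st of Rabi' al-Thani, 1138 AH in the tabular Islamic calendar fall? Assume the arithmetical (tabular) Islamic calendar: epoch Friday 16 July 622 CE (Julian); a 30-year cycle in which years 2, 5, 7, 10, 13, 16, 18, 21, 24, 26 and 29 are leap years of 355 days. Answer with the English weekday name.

In the Gregorian calendar this is 7 December 1725 (JDN 2351444).
2351444 ≡ 4 (mod 7); counting from Monday = 0 gives Friday.

Friday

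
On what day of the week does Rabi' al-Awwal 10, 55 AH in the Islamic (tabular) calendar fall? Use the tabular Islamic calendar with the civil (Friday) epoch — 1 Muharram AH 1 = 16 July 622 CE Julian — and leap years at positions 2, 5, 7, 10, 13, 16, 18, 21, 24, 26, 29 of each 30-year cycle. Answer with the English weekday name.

Monday

Equivalently 15 February 675 Gregorian, JDN 1967644.
JDN 1967644 mod 7 = 0, and JDN 0 was a Monday, so this is a Monday.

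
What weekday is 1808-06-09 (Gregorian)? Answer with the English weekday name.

Thursday

2381578 ≡ 3 (mod 7); counting from Monday = 0 gives Thursday.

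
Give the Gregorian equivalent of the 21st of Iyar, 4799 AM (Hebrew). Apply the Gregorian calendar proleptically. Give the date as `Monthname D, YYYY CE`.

Julian Day Number of the source date = 2100690.
Converting JDN 2100690 to the Gregorian calendar gives 24 May 1039 CE.

May 24, 1039 CE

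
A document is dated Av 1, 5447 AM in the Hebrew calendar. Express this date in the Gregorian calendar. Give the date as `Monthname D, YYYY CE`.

Both dates share Julian Day Number 2337416; in the Gregorian calendar that is 11 July 1687 CE.

July 11, 1687 CE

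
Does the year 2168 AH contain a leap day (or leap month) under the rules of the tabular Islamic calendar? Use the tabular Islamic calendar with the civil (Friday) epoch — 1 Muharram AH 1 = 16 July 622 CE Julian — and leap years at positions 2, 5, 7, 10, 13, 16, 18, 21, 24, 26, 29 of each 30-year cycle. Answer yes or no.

no

Year 2168 AH is year 8 of its 30-year cycle; leap positions are 2, 5, 7, 10, 13, 16, 18, 21, 24, 26, 29, so it is a common year (354 days).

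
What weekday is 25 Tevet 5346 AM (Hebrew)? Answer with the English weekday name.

Wednesday

In the Gregorian calendar this is 15 January 1586 (JDN 2300349).
JDN 2300349 mod 7 = 2, and JDN 0 was a Monday, so this is a Wednesday.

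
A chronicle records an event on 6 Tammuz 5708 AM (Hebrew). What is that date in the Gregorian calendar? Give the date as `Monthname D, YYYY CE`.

July 13, 1948 CE

Julian Day Number of the source date = 2432746.
Converting JDN 2432746 to the Gregorian calendar gives 13 July 1948 CE.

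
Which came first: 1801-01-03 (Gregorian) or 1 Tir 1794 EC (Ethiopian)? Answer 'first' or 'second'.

first

The two dates have Julian Day Numbers 2378864 and 2379234 respectively.
Since 2378864 < 2379234, the first date comes first.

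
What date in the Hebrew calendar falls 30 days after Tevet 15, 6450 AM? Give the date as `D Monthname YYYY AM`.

JDN of Tevet 15, 6450 AM = 2703581.
2703581 + 30 = 2703611.
JDN 2703611 in the Hebrew calendar is 16 Shevat 6450 AM.

16 Shevat 6450 AM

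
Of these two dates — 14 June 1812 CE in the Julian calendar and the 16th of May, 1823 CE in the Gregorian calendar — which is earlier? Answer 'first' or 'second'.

first

Converting both to JDN: 2383056 vs 2387032; the smaller is the first.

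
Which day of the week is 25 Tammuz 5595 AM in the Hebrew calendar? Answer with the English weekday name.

Equivalently 22 July 1835 Gregorian, JDN 2391482.
JDN 2391482 mod 7 = 2, and JDN 0 was a Monday, so this is a Wednesday.

Wednesday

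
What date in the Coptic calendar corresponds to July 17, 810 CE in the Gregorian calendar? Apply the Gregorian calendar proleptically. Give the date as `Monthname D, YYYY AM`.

Julian Day Number of the source date = 2017104.
Converting JDN 2017104 to the Coptic calendar gives 19 Epip 526 AM.

Epip 19, 526 AM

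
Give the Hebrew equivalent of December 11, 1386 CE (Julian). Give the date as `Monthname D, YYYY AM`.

Tevet 19, 5147 AM

Julian Day Number of the source date = 2227639.
Converting JDN 2227639 to the Hebrew calendar gives 19 Tevet 5147 AM.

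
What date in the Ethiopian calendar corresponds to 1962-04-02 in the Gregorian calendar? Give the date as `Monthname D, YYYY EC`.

Megabit 24, 1954 EC

Julian Day Number of the source date = 2437757.
Converting JDN 2437757 to the Ethiopian calendar gives 24 Megabit 1954 EC.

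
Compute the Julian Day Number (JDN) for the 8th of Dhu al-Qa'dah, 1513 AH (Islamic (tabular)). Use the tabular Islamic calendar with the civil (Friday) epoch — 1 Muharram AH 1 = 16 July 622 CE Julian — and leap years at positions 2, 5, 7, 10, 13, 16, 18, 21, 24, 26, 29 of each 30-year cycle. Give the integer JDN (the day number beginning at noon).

2484544

In the Gregorian calendar the same day is 7 May 2090.
JDN 2299161 is 15 October 1582 CE (Gregorian); the target day is +185383 days from there, so JDN = 2484544.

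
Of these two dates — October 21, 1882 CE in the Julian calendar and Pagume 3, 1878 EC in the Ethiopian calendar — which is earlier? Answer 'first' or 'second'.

First date → JDN 2408752; second date → JDN 2410157.
JDN 2408752 < JDN 2410157, so the first date is earlier.

first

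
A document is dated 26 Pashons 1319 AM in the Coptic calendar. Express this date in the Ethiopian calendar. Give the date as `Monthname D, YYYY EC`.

Both dates share Julian Day Number 2306694; in the Ethiopian calendar that is 26 Ginbot 1595 EC.

Ginbot 26, 1595 EC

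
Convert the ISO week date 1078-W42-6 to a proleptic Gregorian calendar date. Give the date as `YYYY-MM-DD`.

1078-10-19

ISO week 1 of 1078 is the week containing the first Thursday of 1078.
Week 42, day 6 (Saturday) lands on 1078-10-19.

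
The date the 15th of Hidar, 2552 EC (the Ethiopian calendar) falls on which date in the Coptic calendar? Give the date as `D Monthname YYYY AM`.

Both dates share Julian Day Number 2656048; in the Coptic calendar that is 15 Hathor 2276 AM.

15 Hathor 2276 AM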